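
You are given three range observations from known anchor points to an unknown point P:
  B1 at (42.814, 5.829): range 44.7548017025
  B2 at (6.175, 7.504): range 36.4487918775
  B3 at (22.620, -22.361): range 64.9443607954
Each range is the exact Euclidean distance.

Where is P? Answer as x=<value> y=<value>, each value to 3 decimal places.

x=16.921 y=42.333

eq1: (x − 42.814)² + (y − 5.829)² = 44.7548017025²
eq2: (x − 6.175)² + (y − 7.504)² = 36.4487918775²
eq3: (x − 22.620)² + (y + 22.361)² = 64.9443607954²
eq2−eq3, eq2−eq1 (x²,y² cancel):
  32.890·x − 59.730·y = -1972.017490
  73.278·x − 3.350·y = 1098.097350
det = 32.890·-3.350 − -59.730·73.278 = 4266.713440
x = (-1972.017490·-3.350 − -59.730·1098.097350) / 4266.713440 = 16.920661
y = (32.890·1098.097350 − -1972.017490·73.278) / 4266.713440 = 42.332798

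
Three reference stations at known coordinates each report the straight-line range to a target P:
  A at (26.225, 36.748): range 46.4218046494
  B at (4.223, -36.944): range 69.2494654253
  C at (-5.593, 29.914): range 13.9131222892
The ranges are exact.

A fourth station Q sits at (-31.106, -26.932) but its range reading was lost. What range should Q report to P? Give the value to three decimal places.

56.317

eq1: (x − 26.225)² + (y − 36.748)² = 46.4218046494²
eq2: (x − 4.223)² + (y + 36.944)² = 69.2494654253²
eq3: (x + 5.593)² + (y − 29.914)² = 13.9131222892²
eq1−eq2, eq1−eq3 (x²,y² cancel):
  -44.004·x − 147.384·y = -3295.977779
  -63.636·x − 13.668·y = 849.371891
det = -44.004·-13.668 − -147.384·-63.636 = -8777.481552
x = (-3295.977779·-13.668 − -147.384·849.371891) / -8777.481552 = -19.394316
y = (-44.004·849.371891 − -3295.977779·-63.636) / -8777.481552 = 28.153702
|P − Q| = √((-19.394316 − -31.106)² + (28.153702 − -26.932)²) = 56.316944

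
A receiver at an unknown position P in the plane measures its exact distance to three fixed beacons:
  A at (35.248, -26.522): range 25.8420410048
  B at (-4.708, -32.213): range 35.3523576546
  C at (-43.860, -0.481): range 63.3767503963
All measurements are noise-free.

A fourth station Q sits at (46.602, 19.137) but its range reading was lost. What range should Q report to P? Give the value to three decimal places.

37.295

eq1: (x − 35.248)² + (y + 26.522)² = 25.8420410048²
eq2: (x + 4.708)² + (y + 32.213)² = 35.3523576546²
eq3: (x + 43.860)² + (y + 0.481)² = 63.3767503963²
eq3−eq2, eq3−eq1 (x²,y² cancel):
  78.304·x − 63.464·y = 1902.734971
  158.216·x − 52.082·y = 3370.708435
det = 78.304·-52.082 − -63.464·158.216 = 5962.791296
x = (1902.734971·-52.082 − -63.464·3370.708435) / 5962.791296 = 19.256149
y = (78.304·3370.708435 − 1902.734971·158.216) / 5962.791296 = -6.222449
|P − Q| = √((19.256149 − 46.602)² + (-6.222449 − 19.137)²) = 37.294734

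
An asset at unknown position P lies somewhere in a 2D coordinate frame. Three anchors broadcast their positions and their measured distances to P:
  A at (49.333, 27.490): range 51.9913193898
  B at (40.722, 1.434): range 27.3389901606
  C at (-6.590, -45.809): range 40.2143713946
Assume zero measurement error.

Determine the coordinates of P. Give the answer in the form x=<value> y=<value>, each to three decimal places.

x=18.323 y=-14.241

eq1: (x − 49.333)² + (y − 27.490)² = 51.9913193898²
eq2: (x − 40.722)² + (y − 1.434)² = 27.3389901606²
eq3: (x + 6.590)² + (y + 45.809)² = 40.2143713946²
eq3−eq1, eq3−eq2 (x²,y² cancel):
  111.846·x + 146.598·y = -38.349217
  94.624·x + 94.486·y = 388.220343
det = 111.846·94.486 − 146.598·94.624 = -3303.807996
x = (-38.349217·94.486 − 146.598·388.220343) / -3303.807996 = 18.323035
y = (111.846·388.220343 − -38.349217·94.624) / -3303.807996 = -14.241036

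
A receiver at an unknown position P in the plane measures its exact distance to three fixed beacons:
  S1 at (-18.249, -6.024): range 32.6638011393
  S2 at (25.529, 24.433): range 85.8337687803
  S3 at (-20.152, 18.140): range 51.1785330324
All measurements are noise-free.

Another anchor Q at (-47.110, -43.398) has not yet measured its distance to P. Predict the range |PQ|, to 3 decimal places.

eq1: (x + 18.249)² + (y + 6.024)² = 32.6638011393²
eq2: (x − 25.529)² + (y − 24.433)² = 85.8337687803²
eq3: (x + 20.152)² + (y − 18.140)² = 51.1785330324²
eq2−eq3, eq2−eq1 (x²,y² cancel):
  -91.362·x − 12.586·y = 4234.654994
  -87.556·x − 60.914·y = 5421.125205
det = -91.362·-60.914 − -12.586·-87.556 = 4463.245052
x = (4234.654994·-60.914 − -12.586·5421.125205) / 4463.245052 = -42.507075
y = (-91.362·5421.125205 − 4234.654994·-87.556) / 4463.245052 = -27.897950
|P − Q| = √((-42.507075 − -47.110)² + (-27.897950 − -43.398)²) = 16.169059

16.169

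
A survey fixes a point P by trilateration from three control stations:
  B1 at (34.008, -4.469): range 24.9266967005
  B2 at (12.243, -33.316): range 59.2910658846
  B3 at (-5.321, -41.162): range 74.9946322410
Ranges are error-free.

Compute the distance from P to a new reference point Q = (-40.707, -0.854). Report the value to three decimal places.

eq1: (x − 34.008)² + (y + 4.469)² = 24.9266967005²
eq2: (x − 12.243)² + (y + 33.316)² = 59.2910658846²
eq3: (x + 5.321)² + (y + 41.162)² = 74.9946322410²
eq2−eq3, eq2−eq1 (x²,y² cancel):
  -35.128·x − 15.692·y = -1645.987991
  43.530·x + 57.694·y = 2810.759405
det = -35.128·57.694 − -15.692·43.530 = -1343.602072
x = (-1645.987991·57.694 − -15.692·2810.759405) / -1343.602072 = 37.851381
y = (-35.128·2810.759405 − -1645.987991·43.530) / -1343.602072 = 20.159614
|P − Q| = √((37.851381 − -40.707)² + (20.159614 − -0.854)²) = 81.320300

81.320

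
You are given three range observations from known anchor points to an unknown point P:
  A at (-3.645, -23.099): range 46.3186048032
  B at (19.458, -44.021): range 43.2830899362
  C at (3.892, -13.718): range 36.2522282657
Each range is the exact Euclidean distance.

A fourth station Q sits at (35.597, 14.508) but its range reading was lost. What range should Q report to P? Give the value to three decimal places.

20.333

eq1: (x + 3.645)² + (y + 23.099)² = 46.3186048032²
eq2: (x − 19.458)² + (y + 44.021)² = 43.2830899362²
eq3: (x − 3.892)² + (y + 13.718)² = 36.2522282657²
eq1−eq2, eq1−eq3 (x²,y² cancel):
  46.206·x − 41.844·y = 2041.599655
  15.074·x + 18.762·y = 487.670459
det = 46.206·18.762 − -41.844·15.074 = 1497.673428
x = (2041.599655·18.762 − -41.844·487.670459) / 1497.673428 = 39.201187
y = (46.206·487.670459 − 2041.599655·15.074) / 1497.673428 = -5.503050
|P − Q| = √((39.201187 − 35.597)² + (-5.503050 − 14.508)²) = 20.333034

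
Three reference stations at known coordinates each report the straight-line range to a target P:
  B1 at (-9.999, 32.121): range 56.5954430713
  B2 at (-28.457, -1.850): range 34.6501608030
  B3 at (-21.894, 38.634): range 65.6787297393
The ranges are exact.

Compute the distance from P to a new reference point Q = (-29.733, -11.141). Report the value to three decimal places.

30.787

eq1: (x + 9.999)² + (y − 32.121)² = 56.5954430713²
eq2: (x + 28.457)² + (y + 1.850)² = 34.6501608030²
eq3: (x + 21.894)² + (y − 38.634)² = 65.6787297393²
eq3−eq1, eq3−eq2 (x²,y² cancel):
  23.790·x − 13.026·y = 270.456814
  -13.126·x − 80.968·y = 1954.352053
det = 23.790·-80.968 − -13.026·-13.126 = -2097.207996
x = (270.456814·-80.968 − -13.026·1954.352053) / -2097.207996 = -1.697038
y = (23.790·1954.352053 − 270.456814·-13.126) / -2097.207996 = -23.862226
|P − Q| = √((-1.697038 − -29.733)² + (-23.862226 − -11.141)²) = 30.787087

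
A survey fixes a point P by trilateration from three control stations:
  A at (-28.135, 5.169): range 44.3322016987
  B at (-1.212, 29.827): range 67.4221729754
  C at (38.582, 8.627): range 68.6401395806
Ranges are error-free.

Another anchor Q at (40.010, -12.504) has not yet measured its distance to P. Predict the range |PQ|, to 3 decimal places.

eq1: (x + 28.135)² + (y − 5.169)² = 44.3322016987²
eq2: (x + 1.212)² + (y − 29.827)² = 67.4221729754²
eq3: (x − 38.582)² + (y − 8.627)² = 68.6401395806²
eq3−eq2, eq3−eq1 (x²,y² cancel):
  -79.588·x + 42.400·y = -506.157627
  -133.434·x − 6.916·y = 2001.425587
det = -79.588·-6.916 − 42.400·-133.434 = 6208.032208
x = (-506.157627·-6.916 − 42.400·2001.425587) / 6208.032208 = -13.105579
y = (-79.588·2001.425587 − -506.157627·-133.434) / 6208.032208 = -36.537841
|P − Q| = √((-13.105579 − 40.010)² + (-36.537841 − -12.504)²) = 58.300003

58.300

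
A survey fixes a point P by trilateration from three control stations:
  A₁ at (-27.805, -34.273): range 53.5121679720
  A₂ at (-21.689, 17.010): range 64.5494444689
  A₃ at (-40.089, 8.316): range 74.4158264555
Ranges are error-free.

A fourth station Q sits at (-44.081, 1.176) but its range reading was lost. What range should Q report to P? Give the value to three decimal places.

eq1: (x + 27.805)² + (y + 34.273)² = 53.5121679720²
eq2: (x + 21.689)² + (y − 17.010)² = 64.5494444689²
eq3: (x + 40.089)² + (y − 8.316)² = 74.4158264555²
eq3−eq1, eq3−eq2 (x²,y² cancel):
  24.568·x − 85.178·y = 2945.635883
  36.800·x + 17.388·y = 454.553490
det = 24.568·17.388 − -85.178·36.800 = 3561.738784
x = (2945.635883·17.388 − -85.178·454.553490) / 3561.738784 = 25.250778
y = (24.568·454.553490 − 2945.635883·36.800) / 3561.738784 = -27.299007
|P − Q| = √((25.250778 − -44.081)² + (-27.299007 − 1.176)²) = 74.951460

74.951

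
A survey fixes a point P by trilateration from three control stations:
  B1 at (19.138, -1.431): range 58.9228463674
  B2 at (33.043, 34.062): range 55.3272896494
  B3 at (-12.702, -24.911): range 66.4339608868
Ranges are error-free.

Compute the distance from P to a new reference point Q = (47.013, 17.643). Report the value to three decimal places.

72.692

eq1: (x − 19.138)² + (y + 1.431)² = 58.9228463674²
eq2: (x − 33.043)² + (y − 34.062)² = 55.3272896494²
eq3: (x + 12.702)² + (y + 24.911)² = 66.4339608868²
eq3−eq1, eq3−eq2 (x²,y² cancel):
  63.680·x + 46.960·y = 527.981415
  91.490·x + 117.946·y = 2822.523147
det = 63.680·117.946 − 46.960·91.490 = 3214.430880
x = (527.981415·117.946 − 46.960·2822.523147) / 3214.430880 = -21.861534
y = (63.680·2822.523147 − 527.981415·91.490) / 3214.430880 = 40.888499
|P − Q| = √((-21.861534 − 47.013)² + (40.888499 − 17.643)²) = 72.691504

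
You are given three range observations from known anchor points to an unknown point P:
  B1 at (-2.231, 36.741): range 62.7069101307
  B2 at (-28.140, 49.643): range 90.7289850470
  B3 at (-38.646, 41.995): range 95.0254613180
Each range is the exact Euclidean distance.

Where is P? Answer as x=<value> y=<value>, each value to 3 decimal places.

x=42.895 y=-6.800

eq1: (x + 2.231)² + (y − 36.741)² = 62.7069101307²
eq2: (x + 28.140)² + (y − 49.643)² = 90.7289850470²
eq3: (x + 38.646)² + (y − 41.995)² = 95.0254613180²
eq2−eq3, eq2−eq1 (x²,y² cancel):
  -21.012·x − 15.296·y = -797.283279
  51.818·x − 25.804·y = 2398.183543
det = -21.012·-25.804 − -15.296·51.818 = 1334.801776
x = (-797.283279·-25.804 − -15.296·2398.183543) / 1334.801776 = 42.894544
y = (-21.012·2398.183543 − -797.283279·51.818) / 1334.801776 = -6.800266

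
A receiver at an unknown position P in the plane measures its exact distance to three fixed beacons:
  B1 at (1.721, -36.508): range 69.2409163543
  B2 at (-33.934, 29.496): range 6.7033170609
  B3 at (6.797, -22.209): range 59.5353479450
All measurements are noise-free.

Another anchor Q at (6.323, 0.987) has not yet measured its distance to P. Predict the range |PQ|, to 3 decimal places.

42.636

eq1: (x − 1.721)² + (y + 36.508)² = 69.2409163543²
eq2: (x + 33.934)² + (y − 29.496)² = 6.7033170609²
eq3: (x − 6.797)² + (y + 22.209)² = 59.5353479450²
eq2−eq3, eq2−eq1 (x²,y² cancel):
  81.462·x − 103.410·y = -4981.614677
  71.310·x − 132.008·y = -5435.104505
det = 81.462·-132.008 − -103.410·71.310 = -3379.468596
x = (-4981.614677·-132.008 − -103.410·-5435.104505) / -3379.468596 = -28.279249
y = (81.462·-5435.104505 − -4981.614677·71.310) / -3379.468596 = 25.896243
|P − Q| = √((-28.279249 − 6.323)² + (25.896243 − 0.987)²) = 42.635502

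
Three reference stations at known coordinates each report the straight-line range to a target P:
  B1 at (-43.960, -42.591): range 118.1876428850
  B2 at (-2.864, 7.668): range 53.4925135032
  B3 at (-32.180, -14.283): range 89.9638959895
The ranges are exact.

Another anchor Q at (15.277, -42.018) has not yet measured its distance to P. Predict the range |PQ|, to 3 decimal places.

eq1: (x + 43.960)² + (y + 42.591)² = 118.1876428850²
eq2: (x + 2.864)² + (y − 7.668)² = 53.4925135032²
eq3: (x + 32.180)² + (y + 14.283)² = 89.9638959895²
eq1−eq2, eq1−eq3 (x²,y² cancel):
  82.192·x + 100.518·y = 7427.395769
  23.560·x + 56.616·y = 3367.897957
det = 82.192·56.616 − 100.518·23.560 = 2285.178192
x = (7427.395769·56.616 − 100.518·3367.897957) / 2285.178192 = 35.872508
y = (82.192·3367.897957 − 7427.395769·23.560) / 2285.178192 = 44.558812
|P − Q| = √((35.872508 − 15.277)² + (44.558812 − -42.018)²) = 88.992804

88.993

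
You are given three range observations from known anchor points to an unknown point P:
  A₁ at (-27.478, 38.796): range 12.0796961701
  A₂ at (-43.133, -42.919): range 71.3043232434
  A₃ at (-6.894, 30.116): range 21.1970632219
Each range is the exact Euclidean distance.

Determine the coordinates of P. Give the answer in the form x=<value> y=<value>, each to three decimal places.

eq1: (x + 27.478)² + (y − 38.796)² = 12.0796961701²
eq2: (x + 43.133)² + (y + 42.919)² = 71.3043232434²
eq3: (x + 6.894)² + (y − 30.116)² = 21.1970632219²
eq2−eq3, eq2−eq1 (x²,y² cancel):
  72.478·x + 146.070·y = 1886.995466
  31.310·x + 163.430·y = 3496.061304
det = 72.478·163.430 − 146.070·31.310 = 7271.627840
x = (1886.995466·163.430 − 146.070·3496.061304) / 7271.627840 = -27.817431
y = (72.478·3496.061304 − 1886.995466·31.310) / 7271.627840 = 26.721074

x=-27.817 y=26.721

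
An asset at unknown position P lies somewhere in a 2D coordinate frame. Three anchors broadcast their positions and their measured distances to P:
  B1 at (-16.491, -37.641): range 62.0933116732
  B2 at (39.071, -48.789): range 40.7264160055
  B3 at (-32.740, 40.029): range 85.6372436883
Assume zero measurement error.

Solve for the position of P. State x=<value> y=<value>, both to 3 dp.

eq1: (x + 16.491)² + (y + 37.641)² = 62.0933116732²
eq2: (x − 39.071)² + (y + 48.789)² = 40.7264160055²
eq3: (x + 32.740)² + (y − 40.029)² = 85.6372436883²
eq1−eq2, eq1−eq3 (x²,y² cancel):
  111.124·x − 22.296·y = 4415.049994
  -32.498·x + 155.340·y = -2492.727673
det = 111.124·155.340 − -22.296·-32.498 = 16537.426752
x = (4415.049994·155.340 − -22.296·-2492.727673) / 16537.426752 = 38.110887
y = (111.124·-2492.727673 − 4415.049994·-32.498) / 16537.426752 = -8.073903

x=38.111 y=-8.074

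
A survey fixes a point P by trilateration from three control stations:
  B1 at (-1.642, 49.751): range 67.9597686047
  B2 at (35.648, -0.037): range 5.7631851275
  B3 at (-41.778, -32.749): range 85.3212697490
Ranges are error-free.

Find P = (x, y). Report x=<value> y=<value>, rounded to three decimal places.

x=38.847 y=-4.831

eq1: (x + 1.642)² + (y − 49.751)² = 67.9597686047²
eq2: (x − 35.648)² + (y + 0.037)² = 5.7631851275²
eq3: (x + 41.778)² + (y + 32.749)² = 85.3212697490²
eq2−eq3, eq2−eq1 (x²,y² cancel):
  -154.852·x − 65.424·y = -5699.387757
  -74.580·x + 99.576·y = -3378.238954
det = -154.852·99.576 − -65.424·-74.580 = -20298.864672
x = (-5699.387757·99.576 − -65.424·-3378.238954) / -20298.864672 = 38.846514
y = (-154.852·-3378.238954 − -5699.387757·-74.580) / -20298.864672 = -4.831143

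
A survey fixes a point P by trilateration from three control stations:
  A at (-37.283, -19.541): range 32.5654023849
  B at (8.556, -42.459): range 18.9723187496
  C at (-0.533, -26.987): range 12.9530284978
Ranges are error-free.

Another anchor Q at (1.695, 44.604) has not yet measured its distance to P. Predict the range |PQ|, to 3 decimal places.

eq1: (x + 37.283)² + (y + 19.541)² = 32.5654023849²
eq2: (x − 8.556)² + (y + 42.459)² = 18.9723187496²
eq3: (x + 0.533)² + (y + 26.987)² = 12.9530284978²
eq3−eq2, eq3−eq1 (x²,y² cancel):
  18.178·x − 30.944·y = 955.221628
  -73.500·x + 14.892·y = 150.566027
det = 18.178·14.892 − -30.944·-73.500 = -2003.677224
x = (955.221628·14.892 − -30.944·150.566027) / -2003.677224 = -9.424809
y = (18.178·150.566027 − 955.221628·-73.500) / -2003.677224 = -36.405953
|P − Q| = √((-9.424809 − 1.695)² + (-36.405953 − 44.604)²) = 81.769570

81.770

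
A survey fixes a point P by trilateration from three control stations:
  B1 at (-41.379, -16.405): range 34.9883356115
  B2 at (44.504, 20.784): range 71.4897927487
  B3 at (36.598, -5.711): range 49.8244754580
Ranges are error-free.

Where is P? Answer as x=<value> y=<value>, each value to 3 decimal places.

x=-8.202 y=-27.516

eq1: (x + 41.379)² + (y + 16.405)² = 34.9883356115²
eq2: (x − 44.504)² + (y − 20.784)² = 71.4897927487²
eq3: (x − 36.598)² + (y + 5.711)² = 49.8244754580²
eq2−eq3, eq2−eq1 (x²,y² cancel):
  -15.812·x − 52.990·y = 1587.760566
  -171.766·x − 74.378·y = 3455.371832
det = -15.812·-74.378 − -52.990·-171.766 = -7925.815404
x = (1587.760566·-74.378 − -52.990·3455.371832) / -7925.815404 = -8.201768
y = (-15.812·3455.371832 − 1587.760566·-171.766) / -7925.815404 = -27.516026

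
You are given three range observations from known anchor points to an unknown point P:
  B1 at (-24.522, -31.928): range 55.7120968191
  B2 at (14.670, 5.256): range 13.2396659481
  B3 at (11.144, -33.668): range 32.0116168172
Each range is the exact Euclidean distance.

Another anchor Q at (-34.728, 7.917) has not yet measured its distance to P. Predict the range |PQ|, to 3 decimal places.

eq1: (x + 24.522)² + (y + 31.928)² = 55.7120968191²
eq2: (x − 14.670)² + (y − 5.256)² = 13.2396659481²
eq3: (x − 11.144)² + (y + 33.668)² = 32.0116168172²
eq1−eq3, eq1−eq2 (x²,y² cancel):
  71.332·x − 3.480·y = 1716.091413
  78.384·x + 74.368·y = 1550.657746
det = 71.332·74.368 − -3.480·78.384 = 5577.594496
x = (1716.091413·74.368 − -3.480·1550.657746) / 5577.594496 = 23.848735
y = (71.332·1550.657746 − 1716.091413·78.384) / 5577.594496 = -4.285466
|P − Q| = √((23.848735 − -34.728)² + (-4.285466 − 7.917)²) = 59.834222

59.834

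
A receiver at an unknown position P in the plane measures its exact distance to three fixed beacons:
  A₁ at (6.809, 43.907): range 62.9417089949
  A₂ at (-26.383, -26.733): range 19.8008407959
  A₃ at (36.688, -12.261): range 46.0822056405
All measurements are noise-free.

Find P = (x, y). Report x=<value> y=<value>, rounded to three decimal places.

eq1: (x − 6.809)² + (y − 43.907)² = 62.9417089949²
eq2: (x + 26.383)² + (y + 26.733)² = 19.8008407959²
eq3: (x − 36.688)² + (y + 12.261)² = 46.0822056405²
eq3−eq1, eq3−eq2 (x²,y² cancel):
  -59.758·x + 112.336·y = -1360.243390
  -126.142·x − 28.944·y = 1645.870893
det = -59.758·-28.944 − 112.336·-126.142 = 15899.923264
x = (-1360.243390·-28.944 − 112.336·1645.870893) / 15899.923264 = -9.152225
y = (-59.758·1645.870893 − -1360.243390·-126.142) / 15899.923264 = -16.977300

x=-9.152 y=-16.977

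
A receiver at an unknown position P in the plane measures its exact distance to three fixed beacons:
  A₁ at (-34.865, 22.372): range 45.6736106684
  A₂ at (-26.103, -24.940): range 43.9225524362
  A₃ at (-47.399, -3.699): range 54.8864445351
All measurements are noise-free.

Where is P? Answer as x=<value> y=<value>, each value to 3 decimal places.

eq1: (x + 34.865)² + (y − 22.372)² = 45.6736106684²
eq2: (x + 26.103)² + (y + 24.940)² = 43.9225524362²
eq3: (x + 47.399)² + (y + 3.699)² = 54.8864445351²
eq3−eq2, eq3−eq1 (x²,y² cancel):
  42.592·x − 42.482·y = 126.353588
  25.068·x + 52.142·y = 382.169889
det = 42.592·52.142 − -42.482·25.068 = 3285.770840
x = (126.353588·52.142 − -42.482·382.169889) / 3285.770840 = 6.946215
y = (42.592·382.169889 − 126.353588·25.068) / 3285.770840 = 3.989916

x=6.946 y=3.990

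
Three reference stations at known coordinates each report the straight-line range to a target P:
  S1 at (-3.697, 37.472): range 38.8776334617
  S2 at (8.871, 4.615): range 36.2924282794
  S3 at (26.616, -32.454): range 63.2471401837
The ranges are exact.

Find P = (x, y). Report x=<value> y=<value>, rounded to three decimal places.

eq1: (x + 3.697)² + (y − 37.472)² = 38.8776334617²
eq2: (x − 8.871)² + (y − 4.615)² = 36.2924282794²
eq3: (x − 26.616)² + (y + 32.454)² = 63.2471401837²
eq1−eq2, eq1−eq3 (x²,y² cancel):
  25.136·x − 65.714·y = -1123.495694
  60.626·x − 139.852·y = -2144.875379
det = 25.136·-139.852 − -65.714·60.626 = 468.657092
x = (-1123.495694·-139.852 − -65.714·-2144.875379) / 468.657092 = 34.513036
y = (25.136·-2144.875379 − -1123.495694·60.626) / 468.657092 = 30.298192

x=34.513 y=30.298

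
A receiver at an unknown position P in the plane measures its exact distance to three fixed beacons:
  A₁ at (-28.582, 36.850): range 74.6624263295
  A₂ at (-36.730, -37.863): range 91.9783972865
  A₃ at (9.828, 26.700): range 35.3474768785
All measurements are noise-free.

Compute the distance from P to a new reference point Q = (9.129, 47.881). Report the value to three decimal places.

eq1: (x + 28.582)² + (y − 36.850)² = 74.6624263295²
eq2: (x + 36.730)² + (y + 37.863)² = 91.9783972865²
eq3: (x − 9.828)² + (y − 26.700)² = 35.3474768785²
eq2−eq3, eq2−eq1 (x²,y² cancel):
  93.116·x + 129.126·y = 5237.361361
  16.296·x + 149.426·y = 2277.701217
det = 93.116·149.426 − 129.126·16.296 = 11809.714120
x = (5237.361361·149.426 − 129.126·2277.701217) / 11809.714120 = 41.363195
y = (93.116·2277.701217 − 5237.361361·16.296) / 11809.714120 = 10.732045
|P − Q| = √((41.363195 − 9.129)² + (10.732045 − 47.881)²) = 49.184227

49.184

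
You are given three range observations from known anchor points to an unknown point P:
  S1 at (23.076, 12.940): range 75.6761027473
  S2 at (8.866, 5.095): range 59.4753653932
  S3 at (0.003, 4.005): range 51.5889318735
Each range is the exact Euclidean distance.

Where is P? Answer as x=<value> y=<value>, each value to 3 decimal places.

eq1: (x − 23.076)² + (y − 12.940)² = 75.6761027473²
eq2: (x − 8.866)² + (y − 5.095)² = 59.4753653932²
eq3: (x − 0.003)² + (y − 4.005)² = 51.5889318735²
eq3−eq1, eq3−eq2 (x²,y² cancel):
  46.146·x + 17.870·y = -2381.549293
  17.726·x + 2.180·y = -787.376250
det = 46.146·2.180 − 17.870·17.726 = -216.165340
x = (-2381.549293·2.180 − 17.870·-787.376250) / -216.165340 = -41.073357
y = (46.146·-787.376250 − -2381.549293·17.726) / -216.165340 = -27.206389

x=-41.073 y=-27.206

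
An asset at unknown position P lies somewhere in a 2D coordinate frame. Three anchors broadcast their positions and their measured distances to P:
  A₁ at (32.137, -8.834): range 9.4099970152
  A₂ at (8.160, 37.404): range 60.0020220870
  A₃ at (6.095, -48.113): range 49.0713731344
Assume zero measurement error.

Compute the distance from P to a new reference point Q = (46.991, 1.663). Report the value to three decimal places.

16.152

eq1: (x − 32.137)² + (y + 8.834)² = 9.4099970152²
eq2: (x − 8.160)² + (y − 37.404)² = 60.0020220870²
eq3: (x − 6.095)² + (y + 48.113)² = 49.0713731344²
eq1−eq2, eq1−eq3 (x²,y² cancel):
  -47.954·x + 92.476·y = -3156.876120
  -52.084·x − 78.558·y = -1078.268148
det = -47.954·-78.558 − 92.476·-52.084 = 8583.690316
x = (-3156.876120·-78.558 − 92.476·-1078.268148) / 8583.690316 = 40.508428
y = (-47.954·-1078.268148 − -3156.876120·-52.084) / 8583.690316 = -13.131353
|P − Q| = √((40.508428 − 46.991)² + (-13.131353 − 1.663)²) = 16.152294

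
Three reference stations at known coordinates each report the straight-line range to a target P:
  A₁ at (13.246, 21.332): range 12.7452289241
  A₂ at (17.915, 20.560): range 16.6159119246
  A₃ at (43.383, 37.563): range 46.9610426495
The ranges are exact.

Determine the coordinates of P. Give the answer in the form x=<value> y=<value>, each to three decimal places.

x=2.374 y=14.681

eq1: (x − 13.246)² + (y − 21.332)² = 12.7452289241²
eq2: (x − 17.915)² + (y − 20.560)² = 16.6159119246²
eq3: (x − 43.383)² + (y − 37.563)² = 46.9610426495²
eq1−eq3, eq1−eq2 (x²,y² cancel):
  60.274·x + 32.462·y = 619.654252
  9.338·x − 1.544·y = -0.497584
det = 60.274·-1.544 − 32.462·9.338 = -396.193212
x = (619.654252·-1.544 − 32.462·-0.497584) / -396.193212 = 2.374078
y = (60.274·-0.497584 − 619.654252·9.338) / -396.193212 = 14.680521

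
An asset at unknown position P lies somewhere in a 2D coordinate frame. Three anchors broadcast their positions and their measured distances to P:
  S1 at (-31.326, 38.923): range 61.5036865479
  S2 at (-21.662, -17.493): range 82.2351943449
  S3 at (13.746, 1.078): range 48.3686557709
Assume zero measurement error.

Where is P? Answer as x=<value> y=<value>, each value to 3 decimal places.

eq1: (x + 31.326)² + (y − 38.923)² = 61.5036865479²
eq2: (x + 21.662)² + (y + 17.493)² = 82.2351943449²
eq3: (x − 13.746)² + (y − 1.078)² = 48.3686557709²
eq3−eq1, eq3−eq2 (x²,y² cancel):
  -90.144·x + 75.690·y = 863.027007
  -70.816·x − 37.142·y = -3837.967635
det = -90.144·-37.142 − 75.690·-70.816 = 8708.191488
x = (863.027007·-37.142 − 75.690·-3837.967635) / 8708.191488 = 29.677944
y = (-90.144·-3837.967635 − 863.027007·-70.816) / 8708.191488 = 46.747465

x=29.678 y=46.747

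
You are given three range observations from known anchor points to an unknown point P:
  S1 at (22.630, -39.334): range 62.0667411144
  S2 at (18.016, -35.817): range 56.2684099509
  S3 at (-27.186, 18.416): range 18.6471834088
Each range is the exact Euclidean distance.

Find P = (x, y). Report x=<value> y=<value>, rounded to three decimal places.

eq1: (x − 22.630)² + (y + 39.334)² = 62.0667411144²
eq2: (x − 18.016)² + (y + 35.817)² = 56.2684099509²
eq3: (x + 27.186)² + (y − 18.416)² = 18.6471834088²
eq1−eq3, eq1−eq2 (x²,y² cancel):
  -99.632·x + 115.500·y = 2523.510099
  -9.228·x + 7.034·y = 234.299683
det = -99.632·7.034 − 115.500·-9.228 = 365.022512
x = (2523.510099·7.034 − 115.500·234.299683) / 365.022512 = -25.508683
y = (-99.632·234.299683 − 2523.510099·-9.228) / 365.022512 = -0.155593

x=-25.509 y=-0.156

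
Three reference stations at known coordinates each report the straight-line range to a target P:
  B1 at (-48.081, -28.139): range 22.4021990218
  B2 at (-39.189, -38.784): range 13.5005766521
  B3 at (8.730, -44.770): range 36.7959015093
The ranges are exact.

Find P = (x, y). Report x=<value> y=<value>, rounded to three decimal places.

eq1: (x + 48.081)² + (y + 28.139)² = 22.4021990218²
eq2: (x + 39.189)² + (y + 38.784)² = 13.5005766521²
eq3: (x − 8.730)² + (y + 44.770)² = 36.7959015093²
eq3−eq1, eq3−eq2 (x²,y² cancel):
  -113.622·x + 33.262·y = 1875.099929
  -95.838·x + 11.972·y = 2131.083375
det = -113.622·11.972 − 33.262·-95.838 = 1827.480972
x = (1875.099929·11.972 − 33.262·2131.083375) / 1827.480972 = -26.503914
y = (-113.622·2131.083375 − 1875.099929·-95.838) / 1827.480972 = -34.162943

x=-26.504 y=-34.163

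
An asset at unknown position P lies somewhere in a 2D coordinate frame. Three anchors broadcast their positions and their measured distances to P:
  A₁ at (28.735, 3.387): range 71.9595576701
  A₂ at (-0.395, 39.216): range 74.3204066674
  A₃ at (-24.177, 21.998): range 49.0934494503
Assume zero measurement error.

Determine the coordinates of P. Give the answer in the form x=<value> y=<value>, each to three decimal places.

x=-37.249 y=-25.323

eq1: (x − 28.735)² + (y − 3.387)² = 71.9595576701²
eq2: (x + 0.395)² + (y − 39.216)² = 74.3204066674²
eq3: (x + 24.177)² + (y − 21.998)² = 49.0934494503²
eq1−eq3, eq1−eq2 (x²,y² cancel):
  -105.824·x + 37.222·y = 2999.278500
  -58.260·x + 71.658·y = 355.533780
det = -105.824·71.658 − 37.222·-58.260 = -5414.582472
x = (2999.278500·71.658 − 37.222·355.533780) / -5414.582472 = -37.249155
y = (-105.824·355.533780 − 2999.278500·-58.260) / -5414.582472 = -25.323090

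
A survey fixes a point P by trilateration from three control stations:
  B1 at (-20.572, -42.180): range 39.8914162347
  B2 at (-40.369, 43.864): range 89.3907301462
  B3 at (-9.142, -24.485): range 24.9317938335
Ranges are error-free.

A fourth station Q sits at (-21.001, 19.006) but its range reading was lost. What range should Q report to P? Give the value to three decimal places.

57.885

eq1: (x + 20.572)² + (y + 42.180)² = 39.8914162347²
eq2: (x + 40.369)² + (y − 43.864)² = 89.3907301462²
eq3: (x + 9.142)² + (y + 24.485)² = 24.9317938335²
eq2−eq3, eq2−eq1 (x²,y² cancel):
  62.454·x − 136.698·y = 4498.493024
  39.594·x − 172.088·y = 5048.030474
det = 62.454·-172.088 − -136.698·39.594 = -5335.163340
x = (4498.493024·-172.088 − -136.698·5048.030474) / -5335.163340 = 15.759780
y = (62.454·5048.030474 − 4498.493024·39.594) / -5335.163340 = -25.707997
|P − Q| = √((15.759780 − -21.001)² + (-25.707997 − 19.006)²) = 57.885200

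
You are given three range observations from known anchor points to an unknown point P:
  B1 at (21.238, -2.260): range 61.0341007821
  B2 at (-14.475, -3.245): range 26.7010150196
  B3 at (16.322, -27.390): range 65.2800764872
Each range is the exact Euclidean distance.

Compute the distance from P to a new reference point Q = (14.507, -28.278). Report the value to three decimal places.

64.233

eq1: (x − 21.238)² + (y + 2.260)² = 61.0341007821²
eq2: (x + 14.475)² + (y + 3.245)² = 26.7010150196²
eq3: (x − 16.322)² + (y + 27.390)² = 65.2800764872²
eq1−eq3, eq1−eq2 (x²,y² cancel):
  -9.832·x − 50.260·y = 24.132612
  -71.426·x − 1.970·y = 2776.112661
det = -9.832·-1.970 − -50.260·-71.426 = -3570.501720
x = (24.132612·-1.970 − -50.260·2776.112661) / -3570.501720 = -39.064505
y = (-9.832·2776.112661 − 24.132612·-71.426) / -3570.501720 = 7.161751
|P − Q| = √((-39.064505 − 14.507)² + (7.161751 − -28.278)²) = 64.233029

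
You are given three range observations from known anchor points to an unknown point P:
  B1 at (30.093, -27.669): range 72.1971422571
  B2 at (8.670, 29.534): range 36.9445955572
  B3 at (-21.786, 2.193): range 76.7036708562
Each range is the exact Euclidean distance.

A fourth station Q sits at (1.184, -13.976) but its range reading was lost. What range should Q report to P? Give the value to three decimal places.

eq1: (x − 30.093)² + (y + 27.669)² = 72.1971422571²
eq2: (x − 8.670)² + (y − 29.534)² = 36.9445955572²
eq3: (x + 21.786)² + (y − 2.193)² = 76.7036708562²
eq3−eq1, eq3−eq2 (x²,y² cancel):
  103.758·x − 59.724·y = 1862.748938
  60.912·x + 54.682·y = 4986.536993
det = 103.758·54.682 − -59.724·60.912 = 9311.603244
x = (1862.748938·54.682 − -59.724·4986.536993) / 9311.603244 = 42.922230
y = (103.758·4986.536993 − 1862.748938·60.912) / 9311.603244 = 43.379140
|P − Q| = √((42.922230 − 1.184)² + (43.379140 − -13.976)²) = 70.934420

70.934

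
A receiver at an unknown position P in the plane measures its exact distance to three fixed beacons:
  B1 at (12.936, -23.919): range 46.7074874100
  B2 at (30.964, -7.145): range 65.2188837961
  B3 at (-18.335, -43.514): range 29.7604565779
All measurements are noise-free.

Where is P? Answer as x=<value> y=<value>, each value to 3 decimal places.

eq1: (x − 12.936)² + (y + 23.919)² = 46.7074874100²
eq2: (x − 30.964)² + (y + 7.145)² = 65.2188837961²
eq3: (x + 18.335)² + (y + 43.514)² = 29.7604565779²
eq2−eq3, eq2−eq1 (x²,y² cancel):
  -98.598·x − 72.738·y = 4587.638128
  -36.056·x − 33.548·y = 1801.551759
det = -98.598·-33.548 − -72.738·-36.056 = 685.124376
x = (4587.638128·-33.548 − -72.738·1801.551759) / 685.124376 = -33.373228
y = (-98.598·1801.551759 − 4587.638128·-36.056) / 685.124376 = -17.832558

x=-33.373 y=-17.833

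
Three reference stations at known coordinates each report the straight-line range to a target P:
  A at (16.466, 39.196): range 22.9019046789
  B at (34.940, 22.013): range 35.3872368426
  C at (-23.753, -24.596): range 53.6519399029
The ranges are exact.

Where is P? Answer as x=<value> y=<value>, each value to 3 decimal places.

x=-0.407 y=23.710

eq1: (x − 16.466)² + (y − 39.196)² = 22.9019046789²
eq2: (x − 34.940)² + (y − 22.013)² = 35.3872368426²
eq3: (x + 23.753)² + (y + 24.596)² = 53.6519399029²
eq2−eq3, eq2−eq1 (x²,y² cancel):
  -117.386·x − 93.218·y = -2162.481668
  -36.948·x + 34.366·y = 829.839096
det = -117.386·34.366 − -93.218·-36.948 = -7478.305940
x = (-2162.481668·34.366 − -93.218·829.839096) / -7478.305940 = -0.406522
y = (-117.386·829.839096 − -2162.481668·-36.948) / -7478.305940 = 23.710031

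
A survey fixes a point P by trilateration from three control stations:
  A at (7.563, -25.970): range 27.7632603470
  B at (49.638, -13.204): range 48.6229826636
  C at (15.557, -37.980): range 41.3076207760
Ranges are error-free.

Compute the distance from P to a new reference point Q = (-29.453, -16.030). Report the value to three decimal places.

eq1: (x − 7.563)² + (y + 25.970)² = 27.7632603470²
eq2: (x − 49.638)² + (y + 13.204)² = 48.6229826636²
eq3: (x − 15.557)² + (y + 37.980)² = 41.3076207760²
eq2−eq3, eq2−eq1 (x²,y² cancel):
  -68.162·x − 49.552·y = -295.901102
  -84.150·x − 25.532·y = -313.240973
det = -68.162·-25.532 − -49.552·-84.150 = -2429.488616
x = (-295.901102·-25.532 − -49.552·-313.240973) / -2429.488616 = 3.279196
y = (-68.162·-313.240973 − -295.901102·-84.150) / -2429.488616 = 1.460779
|P − Q| = √((3.279196 − -29.453)² + (1.460779 − -16.030)²) = 37.112316

37.112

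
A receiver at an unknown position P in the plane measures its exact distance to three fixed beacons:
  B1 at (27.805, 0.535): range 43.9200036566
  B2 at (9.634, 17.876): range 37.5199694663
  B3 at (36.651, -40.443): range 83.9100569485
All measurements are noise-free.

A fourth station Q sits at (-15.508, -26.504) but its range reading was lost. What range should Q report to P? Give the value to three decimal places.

eq1: (x − 27.805)² + (y − 0.535)² = 43.9200036566²
eq2: (x − 9.634)² + (y − 17.876)² = 37.5199694663²
eq3: (x − 36.651)² + (y + 40.443)² = 83.9100569485²
eq2−eq1, eq2−eq3 (x²,y² cancel):
  36.342·x − 34.682·y = -160.179694
  54.034·x − 116.638·y = -3066.582830
det = 36.342·-116.638 − -34.682·54.034 = -2364.851008
x = (-160.179694·-116.638 − -34.682·-3066.582830) / -2364.851008 = 37.073028
y = (36.342·-3066.582830 − -160.179694·54.034) / -2364.851008 = 43.465996
|P − Q| = √((37.073028 − -15.508)² + (43.465996 − -26.504)²) = 87.524652

87.525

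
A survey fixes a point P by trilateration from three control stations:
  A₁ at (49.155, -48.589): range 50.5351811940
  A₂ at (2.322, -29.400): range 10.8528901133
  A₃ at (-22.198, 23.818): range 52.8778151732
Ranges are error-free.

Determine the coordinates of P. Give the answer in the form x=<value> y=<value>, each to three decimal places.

eq1: (x − 49.155)² + (y + 48.589)² = 50.5351811940²
eq2: (x − 2.322)² + (y + 29.400)² = 10.8528901133²
eq3: (x + 22.198)² + (y − 23.818)² = 52.8778151732²
eq1−eq3, eq1−eq2 (x²,y² cancel):
  -142.706·x + 144.814·y = -3959.315417
  -93.666·x + 38.378·y = -1471.333947
det = -142.706·38.378 − 144.814·-93.666 = 8087.377256
x = (-3959.315417·38.378 − 144.814·-1471.333947) / 8087.377256 = 7.557351
y = (-142.706·-1471.333947 − -3959.315417·-93.666) / 8087.377256 = -19.893354

x=7.557 y=-19.893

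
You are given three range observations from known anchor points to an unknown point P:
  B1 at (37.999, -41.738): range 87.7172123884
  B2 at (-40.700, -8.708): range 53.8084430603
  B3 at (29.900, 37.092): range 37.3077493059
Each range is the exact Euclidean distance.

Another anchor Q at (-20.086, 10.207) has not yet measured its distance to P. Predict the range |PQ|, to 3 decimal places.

26.538

eq1: (x − 37.999)² + (y + 41.738)² = 87.7172123884²
eq2: (x + 40.700)² + (y + 8.708)² = 53.8084430603²
eq3: (x − 29.900)² + (y − 37.092)² = 37.3077493059²
eq1−eq3, eq1−eq2 (x²,y² cancel):
  -16.198·x + 157.660·y = 5386.283010
  -157.398·x + 66.060·y = 3345.295424
det = -16.198·66.060 − 157.660·-157.398 = 23745.328800
x = (5386.283010·66.060 − 157.660·3345.295424) / 23745.328800 = -7.226744
y = (-16.198·3345.295424 − 5386.283010·-157.398) / 23745.328800 = 33.421440
|P − Q| = √((-7.226744 − -20.086)² + (33.421440 − 10.207)²) = 26.538099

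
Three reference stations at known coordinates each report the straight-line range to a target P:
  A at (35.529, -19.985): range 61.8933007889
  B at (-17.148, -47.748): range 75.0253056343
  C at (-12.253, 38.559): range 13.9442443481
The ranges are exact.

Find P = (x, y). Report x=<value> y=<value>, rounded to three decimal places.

eq1: (x − 35.529)² + (y + 19.985)² = 61.8933007889²
eq2: (x + 17.148)² + (y + 47.748)² = 75.0253056343²
eq3: (x + 12.253)² + (y − 38.559)² = 13.9442443481²
eq1−eq2, eq1−eq3 (x²,y² cancel):
  -105.354·x − 55.526·y = -885.800461
  -95.564·x + 117.088·y = 3611.561156
det = -105.354·117.088 − -55.526·-95.564 = -17641.975816
x = (-885.800461·117.088 − -55.526·3611.561156) / -17641.975816 = -5.487987
y = (-105.354·3611.561156 − -885.800461·-95.564) / -17641.975816 = 26.365700

x=-5.488 y=26.366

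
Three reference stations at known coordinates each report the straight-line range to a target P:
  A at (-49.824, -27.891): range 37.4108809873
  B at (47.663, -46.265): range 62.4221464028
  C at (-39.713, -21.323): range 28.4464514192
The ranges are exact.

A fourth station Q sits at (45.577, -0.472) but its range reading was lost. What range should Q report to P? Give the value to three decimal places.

64.844

eq1: (x + 49.824)² + (y + 27.891)² = 37.4108809873²
eq2: (x − 47.663)² + (y + 46.265)² = 62.4221464028²
eq3: (x + 39.713)² + (y + 21.323)² = 28.4464514192²
eq3−eq1, eq3−eq2 (x²,y² cancel):
  -20.222·x − 13.136·y = 638.172741
  174.752·x − 49.884·y = -706.904667
det = -20.222·-49.884 − -13.136·174.752 = 3304.296520
x = (638.172741·-49.884 − -13.136·-706.904667) / 3304.296520 = -12.444558
y = (-20.222·-706.904667 − 638.172741·174.752) / 3304.296520 = -29.424398
|P − Q| = √((-12.444558 − 45.577)² + (-29.424398 − -0.472)²) = 64.843986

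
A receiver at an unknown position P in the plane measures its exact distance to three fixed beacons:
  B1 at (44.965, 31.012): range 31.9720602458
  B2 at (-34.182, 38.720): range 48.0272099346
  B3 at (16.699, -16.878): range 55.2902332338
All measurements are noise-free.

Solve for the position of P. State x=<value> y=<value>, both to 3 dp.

eq1: (x − 44.965)² + (y − 31.012)² = 31.9720602458²
eq2: (x + 34.182)² + (y − 38.720)² = 48.0272099346²
eq3: (x − 16.699)² + (y + 16.878)² = 55.2902332338²
eq1−eq3, eq1−eq2 (x²,y² cancel):
  -56.532·x − 95.780·y = -4454.669139
  -158.294·x + 15.416·y = -1600.348103
det = -56.532·15.416 − -95.780·-158.294 = -16032.896632
x = (-4454.669139·15.416 − -95.780·-1600.348103) / -16032.896632 = 13.843694
y = (-56.532·-1600.348103 − -4454.669139·-158.294) / -16032.896632 = 38.338457

x=13.844 y=38.338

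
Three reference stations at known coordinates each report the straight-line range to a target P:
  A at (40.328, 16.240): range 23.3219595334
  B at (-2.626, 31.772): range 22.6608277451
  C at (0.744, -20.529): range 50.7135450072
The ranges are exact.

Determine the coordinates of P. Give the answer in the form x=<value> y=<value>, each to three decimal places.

eq1: (x − 40.328)² + (y − 16.240)² = 23.3219595334²
eq2: (x + 2.626)² + (y − 31.772)² = 22.6608277451²
eq3: (x − 0.744)² + (y + 20.529)² = 50.7135450072²
eq3−eq1, eq3−eq2 (x²,y² cancel):
  79.168·x + 73.538·y = 3496.041658
  -6.740·x + 104.602·y = 2652.713016
det = 79.168·104.602 − 73.538·-6.740 = 8776.777256
x = (3496.041658·104.602 − 73.538·2652.713016) / 8776.777256 = 19.439680
y = (79.168·2652.713016 − 3496.041658·-6.740) / 8776.777256 = 26.612650

x=19.440 y=26.613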